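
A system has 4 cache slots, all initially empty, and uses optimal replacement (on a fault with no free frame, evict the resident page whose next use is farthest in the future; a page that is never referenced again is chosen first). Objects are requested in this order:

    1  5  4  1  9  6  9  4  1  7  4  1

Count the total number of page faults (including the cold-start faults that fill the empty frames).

6

1: miss, frames [1]
5: miss, frames [1, 5]
4: miss, frames [1, 5, 4]
1: hit
9: miss, frames [1, 5, 4, 9]
6: miss, evict 5, frames [1, 4, 9, 6]
9: hit
4: hit
1: hit
7: miss, evict 6, frames [1, 4, 9, 7]
4: hit
1: hit
Page faults: 6.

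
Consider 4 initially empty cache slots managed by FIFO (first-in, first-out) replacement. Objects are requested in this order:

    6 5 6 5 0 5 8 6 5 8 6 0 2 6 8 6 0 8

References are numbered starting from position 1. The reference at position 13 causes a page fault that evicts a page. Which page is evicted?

6

pos 1: 6 -> miss, frames (6)
pos 2: 5 -> miss, frames (6 5)
pos 3: 6 -> hit
pos 4: 5 -> hit
pos 5: 0 -> miss, frames (6 5 0)
pos 6: 5 -> hit
pos 7: 8 -> miss, frames (6 5 0 8)
pos 8: 6 -> hit
pos 9: 5 -> hit
pos 10: 8 -> hit
pos 11: 6 -> hit
pos 12: 0 -> hit
pos 13: 2 -> miss, evict 6, frames (5 0 8 2)
At position 13, page 6 is evicted.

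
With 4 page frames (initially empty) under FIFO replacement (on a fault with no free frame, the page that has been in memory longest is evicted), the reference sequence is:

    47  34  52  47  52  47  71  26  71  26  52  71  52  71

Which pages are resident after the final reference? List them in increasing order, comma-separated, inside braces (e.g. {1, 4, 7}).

47: miss, frames {47}
34: miss, frames {47,34}
52: miss, frames {47,34,52}
47: hit
52: hit
47: hit
71: miss, frames {47,34,52,71}
26: miss, evict 47, frames {34,52,71,26}
71: hit
26: hit
52: hit
71: hit
52: hit
71: hit

{26, 34, 52, 71}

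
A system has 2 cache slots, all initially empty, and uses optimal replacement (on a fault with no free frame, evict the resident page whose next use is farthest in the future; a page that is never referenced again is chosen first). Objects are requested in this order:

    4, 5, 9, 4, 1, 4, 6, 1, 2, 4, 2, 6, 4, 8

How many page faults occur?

4 → fault, frames (4)
5 → fault, frames (4 5)
9 → fault, evict 5, frames (4 9)
4 → hit
1 → fault, evict 9, frames (4 1)
4 → hit
6 → fault, evict 4, frames (1 6)
1 → hit
2 → fault, evict 1, frames (6 2)
4 → fault, evict 6, frames (2 4)
2 → hit
6 → fault, evict 2, frames (4 6)
4 → hit
8 → fault, evict 6, frames (4 8)
Page faults: 9.

9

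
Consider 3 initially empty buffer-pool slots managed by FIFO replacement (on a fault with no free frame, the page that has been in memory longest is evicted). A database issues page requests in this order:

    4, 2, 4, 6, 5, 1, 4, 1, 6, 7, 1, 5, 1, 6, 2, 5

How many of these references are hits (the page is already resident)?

4

4 → fault, frames (4)
2 → fault, frames (4 2)
4 → hit
6 → fault, frames (4 2 6)
5 → fault, evict 4, frames (2 6 5)
1 → fault, evict 2, frames (6 5 1)
4 → fault, evict 6, frames (5 1 4)
1 → hit
6 → fault, evict 5, frames (1 4 6)
7 → fault, evict 1, frames (4 6 7)
1 → fault, evict 4, frames (6 7 1)
5 → fault, evict 6, frames (7 1 5)
1 → hit
6 → fault, evict 7, frames (1 5 6)
2 → fault, evict 1, frames (5 6 2)
5 → hit
Hits: 4.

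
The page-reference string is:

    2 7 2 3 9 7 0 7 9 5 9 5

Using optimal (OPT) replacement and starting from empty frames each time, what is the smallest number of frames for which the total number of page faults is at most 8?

2

f=1: 12 faults
f=2: 7 faults
f=3: 6 faults
f=4: 6 faults
f=5: 6 faults
f=6: 6 faults
Smallest f with faults ≤ 8 is 2.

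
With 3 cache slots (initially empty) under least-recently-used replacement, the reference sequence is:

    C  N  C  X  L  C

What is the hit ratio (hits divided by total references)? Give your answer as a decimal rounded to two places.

C: fault, frames (C)
N: fault, frames (C N)
C: hit
X: fault, frames (N C X)
L: fault, evict N, frames (C X L)
C: hit
Hits: 2 of 6 references → 2/6 = 0.3333.

0.33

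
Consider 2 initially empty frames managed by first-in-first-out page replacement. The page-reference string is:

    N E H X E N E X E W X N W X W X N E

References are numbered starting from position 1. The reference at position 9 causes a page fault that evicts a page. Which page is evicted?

pos 1: N: fault, frames {N}
pos 2: E: fault, frames {N,E}
pos 3: H: fault, evict N, frames {E,H}
pos 4: X: fault, evict E, frames {H,X}
pos 5: E: fault, evict H, frames {X,E}
pos 6: N: fault, evict X, frames {E,N}
pos 7: E: hit
pos 8: X: fault, evict E, frames {N,X}
pos 9: E: fault, evict N, frames {X,E}
At position 9, page N is evicted.

N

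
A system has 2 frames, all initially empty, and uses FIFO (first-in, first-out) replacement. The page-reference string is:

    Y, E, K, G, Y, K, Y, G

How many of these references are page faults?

7

Y: miss, frames (Y)
E: miss, frames (Y E)
K: miss, evict Y, frames (E K)
G: miss, evict E, frames (K G)
Y: miss, evict K, frames (G Y)
K: miss, evict G, frames (Y K)
Y: hit
G: miss, evict Y, frames (K G)
Page faults: 7.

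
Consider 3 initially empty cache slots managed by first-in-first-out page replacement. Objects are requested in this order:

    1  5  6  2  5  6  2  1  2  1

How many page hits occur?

1: fault, frames (1)
5: fault, frames (1 5)
6: fault, frames (1 5 6)
2: fault, evict 1, frames (5 6 2)
5: hit
6: hit
2: hit
1: fault, evict 5, frames (6 2 1)
2: hit
1: hit
Hits: 5.

5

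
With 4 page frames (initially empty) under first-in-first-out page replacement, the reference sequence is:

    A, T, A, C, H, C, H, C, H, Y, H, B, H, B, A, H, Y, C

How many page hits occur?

A → fault, frames {A}
T → fault, frames {A,T}
A → hit
C → fault, frames {A,T,C}
H → fault, frames {A,T,C,H}
C → hit
H → hit
C → hit
H → hit
Y → fault, evict A, frames {T,C,H,Y}
H → hit
B → fault, evict T, frames {C,H,Y,B}
H → hit
B → hit
A → fault, evict C, frames {H,Y,B,A}
H → hit
Y → hit
C → fault, evict H, frames {Y,B,A,C}
Hits: 10.

10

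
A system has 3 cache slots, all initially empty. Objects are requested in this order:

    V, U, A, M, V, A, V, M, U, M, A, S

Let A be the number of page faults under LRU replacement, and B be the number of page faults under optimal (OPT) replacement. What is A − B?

Under LRU: F F F F F . . . F . F F → 8 faults.
Under OPT: F F F F . . . . F . . F → 6 faults.
A − B = 8 − 6 = 2.

2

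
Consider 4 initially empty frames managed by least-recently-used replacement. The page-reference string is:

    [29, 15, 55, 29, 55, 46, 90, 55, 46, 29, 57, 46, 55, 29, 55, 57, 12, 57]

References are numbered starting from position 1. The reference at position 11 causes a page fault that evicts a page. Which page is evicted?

90

pos 1: 29 -> fault, frames {29}
pos 2: 15 -> fault, frames {29,15}
pos 3: 55 -> fault, frames {29,15,55}
pos 4: 29 -> hit
pos 5: 55 -> hit
pos 6: 46 -> fault, frames {15,29,55,46}
pos 7: 90 -> fault, evict 15, frames {29,55,46,90}
pos 8: 55 -> hit
pos 9: 46 -> hit
pos 10: 29 -> hit
pos 11: 57 -> fault, evict 90, frames {55,46,29,57}
At position 11, page 90 is evicted.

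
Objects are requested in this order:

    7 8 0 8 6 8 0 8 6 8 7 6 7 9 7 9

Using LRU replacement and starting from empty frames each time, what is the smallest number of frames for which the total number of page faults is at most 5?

f=1: 16 faults
f=2: 9 faults
f=3: 6 faults
f=4: 5 faults
f=5: 5 faults
Smallest f with faults ≤ 5 is 4.

4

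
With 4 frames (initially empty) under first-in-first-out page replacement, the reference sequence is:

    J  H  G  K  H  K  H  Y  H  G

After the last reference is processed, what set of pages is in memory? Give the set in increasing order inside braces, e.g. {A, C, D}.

J -> miss, frames (J)
H -> miss, frames (J H)
G -> miss, frames (J H G)
K -> miss, frames (J H G K)
H -> hit
K -> hit
H -> hit
Y -> miss, evict J, frames (H G K Y)
H -> hit
G -> hit

{G, H, K, Y}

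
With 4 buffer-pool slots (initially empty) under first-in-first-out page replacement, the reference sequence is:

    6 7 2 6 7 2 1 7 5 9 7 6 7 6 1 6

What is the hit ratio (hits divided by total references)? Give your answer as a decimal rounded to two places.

6: fault, frames (6)
7: fault, frames (6 7)
2: fault, frames (6 7 2)
6: hit
7: hit
2: hit
1: fault, frames (6 7 2 1)
7: hit
5: fault, evict 6, frames (7 2 1 5)
9: fault, evict 7, frames (2 1 5 9)
7: fault, evict 2, frames (1 5 9 7)
6: fault, evict 1, frames (5 9 7 6)
7: hit
6: hit
1: fault, evict 5, frames (9 7 6 1)
6: hit
Hits: 7 of 16 references → 7/16 = 0.4375.

0.44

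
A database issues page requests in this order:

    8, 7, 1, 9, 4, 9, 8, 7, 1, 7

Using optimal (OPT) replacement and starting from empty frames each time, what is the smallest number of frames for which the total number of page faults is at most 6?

4

f=1: 10 faults
f=2: 8 faults
f=3: 7 faults
f=4: 6 faults
f=5: 5 faults
Smallest f with faults ≤ 6 is 4.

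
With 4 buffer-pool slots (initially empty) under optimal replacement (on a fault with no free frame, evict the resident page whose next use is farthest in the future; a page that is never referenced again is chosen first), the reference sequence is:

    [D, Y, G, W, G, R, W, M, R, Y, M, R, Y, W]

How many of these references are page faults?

D → miss, frames (D)
Y → miss, frames (D Y)
G → miss, frames (D Y G)
W → miss, frames (D Y G W)
G → hit
R → miss, evict G, frames (D Y W R)
W → hit
M → miss, evict D, frames (Y W R M)
R → hit
Y → hit
M → hit
R → hit
Y → hit
W → hit
Page faults: 6.

6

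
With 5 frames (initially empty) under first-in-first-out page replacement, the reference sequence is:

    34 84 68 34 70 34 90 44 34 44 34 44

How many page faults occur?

7

34 -> miss, frames {34}
84 -> miss, frames {34,84}
68 -> miss, frames {34,84,68}
34 -> hit
70 -> miss, frames {34,84,68,70}
34 -> hit
90 -> miss, frames {34,84,68,70,90}
44 -> miss, evict 34, frames {84,68,70,90,44}
34 -> miss, evict 84, frames {68,70,90,44,34}
44 -> hit
34 -> hit
44 -> hit
Page faults: 7.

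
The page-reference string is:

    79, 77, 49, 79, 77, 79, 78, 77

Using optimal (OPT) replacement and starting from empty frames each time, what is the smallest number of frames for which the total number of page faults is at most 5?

2

f=1: 8 faults
f=2: 5 faults
f=3: 4 faults
f=4: 4 faults
Smallest f with faults ≤ 5 is 2.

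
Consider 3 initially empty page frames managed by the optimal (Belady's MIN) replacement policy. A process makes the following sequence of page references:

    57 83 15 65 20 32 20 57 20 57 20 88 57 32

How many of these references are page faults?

7

57 -> miss, frames {57}
83 -> miss, frames {57,83}
15 -> miss, frames {57,83,15}
65 -> miss, evict 15, frames {57,83,65}
20 -> miss, evict 65, frames {57,83,20}
32 -> miss, evict 83, frames {57,20,32}
20 -> hit
57 -> hit
20 -> hit
57 -> hit
20 -> hit
88 -> miss, evict 20, frames {57,32,88}
57 -> hit
32 -> hit
Page faults: 7.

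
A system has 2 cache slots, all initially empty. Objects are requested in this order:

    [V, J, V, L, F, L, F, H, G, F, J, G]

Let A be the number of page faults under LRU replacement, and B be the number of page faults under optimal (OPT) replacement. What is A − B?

Under LRU: F F . F F . . F F F F F → 9 faults.
Under OPT: F F . F F . . F F . F . → 7 faults.
A − B = 9 − 7 = 2.

2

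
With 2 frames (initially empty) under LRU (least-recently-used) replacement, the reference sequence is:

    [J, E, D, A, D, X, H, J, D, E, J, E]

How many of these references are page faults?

10

J → miss, frames (J)
E → miss, frames (J E)
D → miss, evict J, frames (E D)
A → miss, evict E, frames (D A)
D → hit
X → miss, evict A, frames (D X)
H → miss, evict D, frames (X H)
J → miss, evict X, frames (H J)
D → miss, evict H, frames (J D)
E → miss, evict J, frames (D E)
J → miss, evict D, frames (E J)
E → hit
Page faults: 10.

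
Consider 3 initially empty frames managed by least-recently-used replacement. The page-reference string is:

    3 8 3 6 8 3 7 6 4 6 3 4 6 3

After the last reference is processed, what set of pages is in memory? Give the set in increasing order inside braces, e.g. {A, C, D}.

{3, 4, 6}

3: fault, frames (3)
8: fault, frames (3 8)
3: hit
6: fault, frames (8 3 6)
8: hit
3: hit
7: fault, evict 6, frames (8 3 7)
6: fault, evict 8, frames (3 7 6)
4: fault, evict 3, frames (7 6 4)
6: hit
3: fault, evict 7, frames (4 6 3)
4: hit
6: hit
3: hit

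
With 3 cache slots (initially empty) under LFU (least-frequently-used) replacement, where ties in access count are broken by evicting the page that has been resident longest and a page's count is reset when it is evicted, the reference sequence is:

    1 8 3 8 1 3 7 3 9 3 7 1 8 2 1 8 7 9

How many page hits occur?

7

1: fault, frames [1]
8: fault, frames [1, 8]
3: fault, frames [1, 8, 3]
8: hit
1: hit
3: hit
7: fault, evict 1, frames [8, 3, 7]
3: hit
9: fault, evict 7, frames [8, 3, 9]
3: hit
7: fault, evict 9, frames [8, 3, 7]
1: fault, evict 7, frames [8, 3, 1]
8: hit
2: fault, evict 1, frames [8, 3, 2]
1: fault, evict 2, frames [8, 3, 1]
8: hit
7: fault, evict 1, frames [8, 3, 7]
9: fault, evict 7, frames [8, 3, 9]
Hits: 7.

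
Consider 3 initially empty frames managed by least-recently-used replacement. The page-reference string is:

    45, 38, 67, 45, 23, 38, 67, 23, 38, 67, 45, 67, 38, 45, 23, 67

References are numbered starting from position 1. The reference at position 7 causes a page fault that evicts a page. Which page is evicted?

45

pos 1: 45 -> fault, frames (45)
pos 2: 38 -> fault, frames (45 38)
pos 3: 67 -> fault, frames (45 38 67)
pos 4: 45 -> hit
pos 5: 23 -> fault, evict 38, frames (67 45 23)
pos 6: 38 -> fault, evict 67, frames (45 23 38)
pos 7: 67 -> fault, evict 45, frames (23 38 67)
At position 7, page 45 is evicted.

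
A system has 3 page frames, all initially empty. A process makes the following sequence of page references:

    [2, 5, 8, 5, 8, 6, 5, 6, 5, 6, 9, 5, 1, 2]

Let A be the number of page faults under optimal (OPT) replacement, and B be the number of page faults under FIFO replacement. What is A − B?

-2

Under OPT: F F F . . F . . . . F . F . → 6 faults.
Under FIFO: F F F . . F . . . . F F F F → 8 faults.
A − B = 6 − 8 = -2.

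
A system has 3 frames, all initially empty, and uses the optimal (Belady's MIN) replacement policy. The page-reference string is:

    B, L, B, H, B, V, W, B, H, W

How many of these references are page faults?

B -> fault, frames [B]
L -> fault, frames [B, L]
B -> hit
H -> fault, frames [B, L, H]
B -> hit
V -> fault, evict L, frames [B, H, V]
W -> fault, evict V, frames [B, H, W]
B -> hit
H -> hit
W -> hit
Page faults: 5.

5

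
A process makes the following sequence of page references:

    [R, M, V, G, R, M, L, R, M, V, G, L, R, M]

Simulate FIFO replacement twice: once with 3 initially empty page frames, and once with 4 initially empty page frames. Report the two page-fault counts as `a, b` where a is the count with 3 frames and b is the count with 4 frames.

11, 12

3 frames: F F F F F F F . . F F . F F → 11 faults.
4 frames: F F F F . . F F F F F F F F → 12 faults.
12 > 11: adding a frame increased faults — Belady's anomaly.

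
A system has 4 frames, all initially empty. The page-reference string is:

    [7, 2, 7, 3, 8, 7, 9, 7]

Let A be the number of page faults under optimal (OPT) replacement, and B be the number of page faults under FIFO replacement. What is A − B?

-1

Under OPT: F F . F F . F . → 5 faults.
Under FIFO: F F . F F . F F → 6 faults.
A − B = 5 − 6 = -1.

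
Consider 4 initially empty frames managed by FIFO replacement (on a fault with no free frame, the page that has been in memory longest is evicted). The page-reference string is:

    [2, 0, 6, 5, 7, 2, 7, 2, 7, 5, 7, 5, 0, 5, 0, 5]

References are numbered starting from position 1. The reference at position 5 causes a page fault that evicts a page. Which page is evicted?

pos 1: 2 → fault, frames [2]
pos 2: 0 → fault, frames [2, 0]
pos 3: 6 → fault, frames [2, 0, 6]
pos 4: 5 → fault, frames [2, 0, 6, 5]
pos 5: 7 → fault, evict 2, frames [0, 6, 5, 7]
At position 5, page 2 is evicted.

2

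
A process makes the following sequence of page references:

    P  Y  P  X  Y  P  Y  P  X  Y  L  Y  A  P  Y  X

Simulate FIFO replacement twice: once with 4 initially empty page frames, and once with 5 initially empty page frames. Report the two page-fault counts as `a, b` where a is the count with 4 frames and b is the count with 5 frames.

8, 5

4 frames: F F . F . . . . . . F . F F F F → 8 faults.
5 frames: F F . F . . . . . . F . F . . . → 5 faults.
5 < 8: adding a frame reduced faults, as is typical.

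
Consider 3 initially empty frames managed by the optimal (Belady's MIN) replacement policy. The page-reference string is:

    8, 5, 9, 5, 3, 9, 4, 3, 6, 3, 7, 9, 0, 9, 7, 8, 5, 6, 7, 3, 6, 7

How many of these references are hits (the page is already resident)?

8 -> fault, frames {8}
5 -> fault, frames {8,5}
9 -> fault, frames {8,5,9}
5 -> hit
3 -> fault, evict 5, frames {8,9,3}
9 -> hit
4 -> fault, evict 8, frames {9,3,4}
3 -> hit
6 -> fault, evict 4, frames {9,3,6}
3 -> hit
7 -> fault, evict 3, frames {9,6,7}
9 -> hit
0 -> fault, evict 6, frames {9,7,0}
9 -> hit
7 -> hit
8 -> fault, evict 0, frames {9,7,8}
5 -> fault, evict 8, frames {9,7,5}
6 -> fault, evict 5, frames {9,7,6}
7 -> hit
3 -> fault, evict 9, frames {7,6,3}
6 -> hit
7 -> hit
Hits: 10.

10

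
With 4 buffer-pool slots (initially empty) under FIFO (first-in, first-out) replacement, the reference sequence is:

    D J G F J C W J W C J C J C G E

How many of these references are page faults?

9

D: fault, frames {D}
J: fault, frames {D,J}
G: fault, frames {D,J,G}
F: fault, frames {D,J,G,F}
J: hit
C: fault, evict D, frames {J,G,F,C}
W: fault, evict J, frames {G,F,C,W}
J: fault, evict G, frames {F,C,W,J}
W: hit
C: hit
J: hit
C: hit
J: hit
C: hit
G: fault, evict F, frames {C,W,J,G}
E: fault, evict C, frames {W,J,G,E}
Page faults: 9.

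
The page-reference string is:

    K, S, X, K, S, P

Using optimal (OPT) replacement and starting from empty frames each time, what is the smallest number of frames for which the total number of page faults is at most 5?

2

f=1: 6 faults
f=2: 5 faults
f=3: 4 faults
f=4: 4 faults
Smallest f with faults ≤ 5 is 2.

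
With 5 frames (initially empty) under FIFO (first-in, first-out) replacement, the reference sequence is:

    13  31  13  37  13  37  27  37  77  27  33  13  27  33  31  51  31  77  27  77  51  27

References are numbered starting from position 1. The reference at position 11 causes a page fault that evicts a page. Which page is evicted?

13

pos 1: 13: fault, frames {13}
pos 2: 31: fault, frames {13,31}
pos 3: 13: hit
pos 4: 37: fault, frames {13,31,37}
pos 5: 13: hit
pos 6: 37: hit
pos 7: 27: fault, frames {13,31,37,27}
pos 8: 37: hit
pos 9: 77: fault, frames {13,31,37,27,77}
pos 10: 27: hit
pos 11: 33: fault, evict 13, frames {31,37,27,77,33}
At position 11, page 13 is evicted.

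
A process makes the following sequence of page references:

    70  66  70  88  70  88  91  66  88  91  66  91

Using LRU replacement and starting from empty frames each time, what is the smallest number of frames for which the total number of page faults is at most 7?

3

f=1: 12 faults
f=2: 8 faults
f=3: 5 faults
f=4: 4 faults
Smallest f with faults ≤ 7 is 3.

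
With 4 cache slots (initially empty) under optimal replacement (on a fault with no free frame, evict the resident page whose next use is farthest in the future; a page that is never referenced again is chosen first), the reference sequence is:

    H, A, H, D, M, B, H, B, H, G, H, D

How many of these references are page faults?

H -> fault, frames {H}
A -> fault, frames {H,A}
H -> hit
D -> fault, frames {H,A,D}
M -> fault, frames {H,A,D,M}
B -> fault, evict M, frames {H,A,D,B}
H -> hit
B -> hit
H -> hit
G -> fault, evict B, frames {H,A,D,G}
H -> hit
D -> hit
Page faults: 6.

6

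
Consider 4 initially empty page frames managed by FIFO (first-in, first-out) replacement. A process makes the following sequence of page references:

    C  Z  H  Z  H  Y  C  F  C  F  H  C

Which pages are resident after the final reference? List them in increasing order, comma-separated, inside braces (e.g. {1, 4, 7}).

C -> fault, frames {C}
Z -> fault, frames {C,Z}
H -> fault, frames {C,Z,H}
Z -> hit
H -> hit
Y -> fault, frames {C,Z,H,Y}
C -> hit
F -> fault, evict C, frames {Z,H,Y,F}
C -> fault, evict Z, frames {H,Y,F,C}
F -> hit
H -> hit
C -> hit

{C, F, H, Y}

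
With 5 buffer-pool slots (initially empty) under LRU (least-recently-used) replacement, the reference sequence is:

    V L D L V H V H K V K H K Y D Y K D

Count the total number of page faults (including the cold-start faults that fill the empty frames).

V -> miss, frames (V)
L -> miss, frames (V L)
D -> miss, frames (V L D)
L -> hit
V -> hit
H -> miss, frames (D L V H)
V -> hit
H -> hit
K -> miss, frames (D L V H K)
V -> hit
K -> hit
H -> hit
K -> hit
Y -> miss, evict D, frames (L V H K Y)
D -> miss, evict L, frames (V H K Y D)
Y -> hit
K -> hit
D -> hit
Page faults: 7.

7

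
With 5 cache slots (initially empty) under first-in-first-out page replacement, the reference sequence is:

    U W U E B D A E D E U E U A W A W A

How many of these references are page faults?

8

U → fault, frames [U]
W → fault, frames [U, W]
U → hit
E → fault, frames [U, W, E]
B → fault, frames [U, W, E, B]
D → fault, frames [U, W, E, B, D]
A → fault, evict U, frames [W, E, B, D, A]
E → hit
D → hit
E → hit
U → fault, evict W, frames [E, B, D, A, U]
E → hit
U → hit
A → hit
W → fault, evict E, frames [B, D, A, U, W]
A → hit
W → hit
A → hit
Page faults: 8.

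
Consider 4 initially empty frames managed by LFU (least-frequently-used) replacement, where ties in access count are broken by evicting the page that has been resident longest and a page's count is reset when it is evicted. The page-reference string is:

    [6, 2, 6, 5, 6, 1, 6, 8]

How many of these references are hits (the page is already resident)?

3

6 → fault, frames (6)
2 → fault, frames (6 2)
6 → hit
5 → fault, frames (6 2 5)
6 → hit
1 → fault, frames (6 2 5 1)
6 → hit
8 → fault, evict 2, frames (6 5 1 8)
Hits: 3.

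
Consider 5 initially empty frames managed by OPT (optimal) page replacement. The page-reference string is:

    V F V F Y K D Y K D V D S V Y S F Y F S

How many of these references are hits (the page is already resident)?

14

V -> fault, frames {V}
F -> fault, frames {V,F}
V -> hit
F -> hit
Y -> fault, frames {V,F,Y}
K -> fault, frames {V,F,Y,K}
D -> fault, frames {V,F,Y,K,D}
Y -> hit
K -> hit
D -> hit
V -> hit
D -> hit
S -> fault, evict D, frames {V,F,Y,K,S}
V -> hit
Y -> hit
S -> hit
F -> hit
Y -> hit
F -> hit
S -> hit
Hits: 14.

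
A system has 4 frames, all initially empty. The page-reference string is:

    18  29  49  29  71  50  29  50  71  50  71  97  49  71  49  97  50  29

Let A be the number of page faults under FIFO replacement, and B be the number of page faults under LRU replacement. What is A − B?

-1

Under FIFO: F F F . F F . . . . . F . . . . . F → 7 faults.
Under LRU: F F F . F F . . . . . F F . . . . F → 8 faults.
A − B = 7 − 8 = -1.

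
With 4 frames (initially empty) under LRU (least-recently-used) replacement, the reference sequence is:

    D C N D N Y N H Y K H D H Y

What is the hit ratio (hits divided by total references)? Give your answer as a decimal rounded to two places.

D: miss, frames [D]
C: miss, frames [D, C]
N: miss, frames [D, C, N]
D: hit
N: hit
Y: miss, frames [C, D, N, Y]
N: hit
H: miss, evict C, frames [D, Y, N, H]
Y: hit
K: miss, evict D, frames [N, H, Y, K]
H: hit
D: miss, evict N, frames [Y, K, H, D]
H: hit
Y: hit
Hits: 7 of 14 references → 7/14 = 0.5000.

0.50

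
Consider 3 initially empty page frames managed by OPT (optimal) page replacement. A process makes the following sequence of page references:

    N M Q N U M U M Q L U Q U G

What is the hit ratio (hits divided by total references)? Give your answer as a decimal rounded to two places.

N → miss, frames {N}
M → miss, frames {N,M}
Q → miss, frames {N,M,Q}
N → hit
U → miss, evict N, frames {M,Q,U}
M → hit
U → hit
M → hit
Q → hit
L → miss, evict M, frames {Q,U,L}
U → hit
Q → hit
U → hit
G → miss, evict L, frames {Q,U,G}
Hits: 8 of 14 references → 8/14 = 0.5714.

0.57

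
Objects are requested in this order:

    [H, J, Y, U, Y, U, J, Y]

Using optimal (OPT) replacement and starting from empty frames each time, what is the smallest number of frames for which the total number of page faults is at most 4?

f=1: 8 faults
f=2: 5 faults
f=3: 4 faults
f=4: 4 faults
Smallest f with faults ≤ 4 is 3.

3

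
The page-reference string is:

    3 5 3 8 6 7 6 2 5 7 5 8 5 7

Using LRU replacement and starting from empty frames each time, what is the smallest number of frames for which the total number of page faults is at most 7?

f=1: 14 faults
f=2: 10 faults
f=3: 9 faults
f=4: 8 faults
f=5: 7 faults
f=6: 6 faults
Smallest f with faults ≤ 7 is 5.

5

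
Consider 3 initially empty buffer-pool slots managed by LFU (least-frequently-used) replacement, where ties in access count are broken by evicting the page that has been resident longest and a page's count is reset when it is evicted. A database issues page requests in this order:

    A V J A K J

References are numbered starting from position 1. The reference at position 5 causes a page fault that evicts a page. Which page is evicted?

pos 1: A -> fault, frames (A)
pos 2: V -> fault, frames (A V)
pos 3: J -> fault, frames (A V J)
pos 4: A -> hit
pos 5: K -> fault, evict V, frames (A J K)
At position 5, page V is evicted.

V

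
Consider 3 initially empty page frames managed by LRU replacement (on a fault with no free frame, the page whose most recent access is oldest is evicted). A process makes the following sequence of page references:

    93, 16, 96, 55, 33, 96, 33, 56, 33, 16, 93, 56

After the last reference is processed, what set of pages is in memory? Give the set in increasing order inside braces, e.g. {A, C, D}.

{16, 56, 93}

93 → fault, frames {93}
16 → fault, frames {93,16}
96 → fault, frames {93,16,96}
55 → fault, evict 93, frames {16,96,55}
33 → fault, evict 16, frames {96,55,33}
96 → hit
33 → hit
56 → fault, evict 55, frames {96,33,56}
33 → hit
16 → fault, evict 96, frames {56,33,16}
93 → fault, evict 56, frames {33,16,93}
56 → fault, evict 33, frames {16,93,56}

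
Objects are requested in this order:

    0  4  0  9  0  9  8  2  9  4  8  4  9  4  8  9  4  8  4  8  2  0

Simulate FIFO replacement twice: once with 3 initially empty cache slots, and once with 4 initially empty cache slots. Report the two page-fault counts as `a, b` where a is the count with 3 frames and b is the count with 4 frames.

10, 6

3 frames: F F . F . . F F . F . . F . F . . . . . F F → 10 faults.
4 frames: F F . F . . F F . . . . . . . . . . . . . F → 6 faults.
6 < 10: adding a frame reduced faults, as is typical.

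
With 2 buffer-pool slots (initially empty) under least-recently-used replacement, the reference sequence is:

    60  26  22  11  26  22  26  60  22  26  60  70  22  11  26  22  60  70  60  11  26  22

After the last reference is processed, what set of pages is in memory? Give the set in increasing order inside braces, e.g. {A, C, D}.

{22, 26}

60 → fault, frames {60}
26 → fault, frames {60,26}
22 → fault, evict 60, frames {26,22}
11 → fault, evict 26, frames {22,11}
26 → fault, evict 22, frames {11,26}
22 → fault, evict 11, frames {26,22}
26 → hit
60 → fault, evict 22, frames {26,60}
22 → fault, evict 26, frames {60,22}
26 → fault, evict 60, frames {22,26}
60 → fault, evict 22, frames {26,60}
70 → fault, evict 26, frames {60,70}
22 → fault, evict 60, frames {70,22}
11 → fault, evict 70, frames {22,11}
26 → fault, evict 22, frames {11,26}
22 → fault, evict 11, frames {26,22}
60 → fault, evict 26, frames {22,60}
70 → fault, evict 22, frames {60,70}
60 → hit
11 → fault, evict 70, frames {60,11}
26 → fault, evict 60, frames {11,26}
22 → fault, evict 11, frames {26,22}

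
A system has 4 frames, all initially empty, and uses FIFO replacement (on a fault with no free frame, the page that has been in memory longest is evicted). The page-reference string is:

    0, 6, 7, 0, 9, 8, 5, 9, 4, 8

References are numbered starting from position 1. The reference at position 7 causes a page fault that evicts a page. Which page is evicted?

pos 1: 0 → miss, frames [0]
pos 2: 6 → miss, frames [0, 6]
pos 3: 7 → miss, frames [0, 6, 7]
pos 4: 0 → hit
pos 5: 9 → miss, frames [0, 6, 7, 9]
pos 6: 8 → miss, evict 0, frames [6, 7, 9, 8]
pos 7: 5 → miss, evict 6, frames [7, 9, 8, 5]
At position 7, page 6 is evicted.

6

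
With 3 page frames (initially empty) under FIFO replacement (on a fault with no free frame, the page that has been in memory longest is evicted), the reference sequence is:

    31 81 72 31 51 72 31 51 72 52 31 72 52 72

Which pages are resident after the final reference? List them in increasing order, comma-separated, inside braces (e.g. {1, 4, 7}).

31: fault, frames (31)
81: fault, frames (31 81)
72: fault, frames (31 81 72)
31: hit
51: fault, evict 31, frames (81 72 51)
72: hit
31: fault, evict 81, frames (72 51 31)
51: hit
72: hit
52: fault, evict 72, frames (51 31 52)
31: hit
72: fault, evict 51, frames (31 52 72)
52: hit
72: hit

{31, 52, 72}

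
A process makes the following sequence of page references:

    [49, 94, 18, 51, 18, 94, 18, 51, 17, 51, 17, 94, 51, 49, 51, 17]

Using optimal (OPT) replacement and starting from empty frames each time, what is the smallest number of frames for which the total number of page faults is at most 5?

f=1: 16 faults
f=2: 10 faults
f=3: 6 faults
f=4: 5 faults
f=5: 5 faults
Smallest f with faults ≤ 5 is 4.

4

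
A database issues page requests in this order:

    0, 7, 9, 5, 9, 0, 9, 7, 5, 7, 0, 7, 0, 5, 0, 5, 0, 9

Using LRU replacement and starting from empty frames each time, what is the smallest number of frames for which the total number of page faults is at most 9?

f=1: 18 faults
f=2: 10 faults
f=3: 9 faults
f=4: 4 faults
Smallest f with faults ≤ 9 is 3.

3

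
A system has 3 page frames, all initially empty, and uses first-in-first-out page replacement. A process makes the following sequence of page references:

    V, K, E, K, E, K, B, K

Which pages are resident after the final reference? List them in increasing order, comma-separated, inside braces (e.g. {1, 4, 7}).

{B, E, K}

V → miss, frames {V}
K → miss, frames {V,K}
E → miss, frames {V,K,E}
K → hit
E → hit
K → hit
B → miss, evict V, frames {K,E,B}
K → hit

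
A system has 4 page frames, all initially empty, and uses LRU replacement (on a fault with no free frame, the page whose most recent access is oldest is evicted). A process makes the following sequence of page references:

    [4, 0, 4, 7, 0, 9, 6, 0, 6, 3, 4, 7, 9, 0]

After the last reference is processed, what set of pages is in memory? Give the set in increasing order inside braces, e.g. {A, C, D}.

{0, 4, 7, 9}

4 → miss, frames {4}
0 → miss, frames {4,0}
4 → hit
7 → miss, frames {0,4,7}
0 → hit
9 → miss, frames {4,7,0,9}
6 → miss, evict 4, frames {7,0,9,6}
0 → hit
6 → hit
3 → miss, evict 7, frames {9,0,6,3}
4 → miss, evict 9, frames {0,6,3,4}
7 → miss, evict 0, frames {6,3,4,7}
9 → miss, evict 6, frames {3,4,7,9}
0 → miss, evict 3, frames {4,7,9,0}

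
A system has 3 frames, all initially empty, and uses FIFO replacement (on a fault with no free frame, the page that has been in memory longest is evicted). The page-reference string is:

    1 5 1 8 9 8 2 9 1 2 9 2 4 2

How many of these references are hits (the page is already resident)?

1 → miss, frames [1]
5 → miss, frames [1, 5]
1 → hit
8 → miss, frames [1, 5, 8]
9 → miss, evict 1, frames [5, 8, 9]
8 → hit
2 → miss, evict 5, frames [8, 9, 2]
9 → hit
1 → miss, evict 8, frames [9, 2, 1]
2 → hit
9 → hit
2 → hit
4 → miss, evict 9, frames [2, 1, 4]
2 → hit
Hits: 7.

7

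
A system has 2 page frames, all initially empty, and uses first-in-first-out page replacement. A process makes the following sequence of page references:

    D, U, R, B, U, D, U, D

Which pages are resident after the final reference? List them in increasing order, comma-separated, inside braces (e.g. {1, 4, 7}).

D -> miss, frames [D]
U -> miss, frames [D, U]
R -> miss, evict D, frames [U, R]
B -> miss, evict U, frames [R, B]
U -> miss, evict R, frames [B, U]
D -> miss, evict B, frames [U, D]
U -> hit
D -> hit

{D, U}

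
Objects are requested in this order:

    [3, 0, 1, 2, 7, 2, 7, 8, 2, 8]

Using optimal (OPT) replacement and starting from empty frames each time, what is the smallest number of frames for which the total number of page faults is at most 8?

f=1: 10 faults
f=2: 6 faults
f=3: 6 faults
f=4: 6 faults
f=5: 6 faults
f=6: 6 faults
Smallest f with faults ≤ 8 is 2.

2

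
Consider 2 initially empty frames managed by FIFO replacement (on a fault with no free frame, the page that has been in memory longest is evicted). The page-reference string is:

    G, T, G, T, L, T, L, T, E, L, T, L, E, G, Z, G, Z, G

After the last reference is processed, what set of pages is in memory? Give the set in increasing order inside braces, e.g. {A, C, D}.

G: fault, frames (G)
T: fault, frames (G T)
G: hit
T: hit
L: fault, evict G, frames (T L)
T: hit
L: hit
T: hit
E: fault, evict T, frames (L E)
L: hit
T: fault, evict L, frames (E T)
L: fault, evict E, frames (T L)
E: fault, evict T, frames (L E)
G: fault, evict L, frames (E G)
Z: fault, evict E, frames (G Z)
G: hit
Z: hit
G: hit

{G, Z}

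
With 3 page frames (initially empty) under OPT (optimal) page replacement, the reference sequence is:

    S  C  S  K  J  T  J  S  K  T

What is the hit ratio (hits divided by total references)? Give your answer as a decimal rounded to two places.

S -> miss, frames (S)
C -> miss, frames (S C)
S -> hit
K -> miss, frames (S C K)
J -> miss, evict C, frames (S K J)
T -> miss, evict K, frames (S J T)
J -> hit
S -> hit
K -> miss, evict J, frames (S T K)
T -> hit
Hits: 4 of 10 references → 4/10 = 0.4000.

0.40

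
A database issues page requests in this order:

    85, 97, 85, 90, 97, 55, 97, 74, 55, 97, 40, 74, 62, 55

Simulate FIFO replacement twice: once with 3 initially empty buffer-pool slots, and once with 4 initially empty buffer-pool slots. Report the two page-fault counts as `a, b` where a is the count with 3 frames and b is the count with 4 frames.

3 frames: F F . F . F . F . F F . F F → 9 faults.
4 frames: F F . F . F . F . . F . F . → 7 faults.
7 < 9: adding a frame reduced faults, as is typical.

9, 7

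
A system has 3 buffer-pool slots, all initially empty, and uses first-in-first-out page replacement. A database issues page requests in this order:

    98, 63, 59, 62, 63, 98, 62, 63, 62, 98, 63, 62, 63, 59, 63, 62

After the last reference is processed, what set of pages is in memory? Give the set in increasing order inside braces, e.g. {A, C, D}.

98: miss, frames [98]
63: miss, frames [98, 63]
59: miss, frames [98, 63, 59]
62: miss, evict 98, frames [63, 59, 62]
63: hit
98: miss, evict 63, frames [59, 62, 98]
62: hit
63: miss, evict 59, frames [62, 98, 63]
62: hit
98: hit
63: hit
62: hit
63: hit
59: miss, evict 62, frames [98, 63, 59]
63: hit
62: miss, evict 98, frames [63, 59, 62]

{59, 62, 63}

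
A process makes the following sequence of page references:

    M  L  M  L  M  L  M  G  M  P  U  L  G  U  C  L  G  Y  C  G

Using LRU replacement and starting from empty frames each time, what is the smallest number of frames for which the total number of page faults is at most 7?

5

f=1: 20 faults
f=2: 14 faults
f=3: 12 faults
f=4: 9 faults
f=5: 7 faults
f=6: 7 faults
f=7: 7 faults
Smallest f with faults ≤ 7 is 5.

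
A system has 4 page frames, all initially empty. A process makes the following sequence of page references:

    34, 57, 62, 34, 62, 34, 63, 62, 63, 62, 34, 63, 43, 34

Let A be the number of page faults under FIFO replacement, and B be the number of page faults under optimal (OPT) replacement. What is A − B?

1

Under FIFO: F F F . . . F . . . . . F F → 6 faults.
Under OPT: F F F . . . F . . . . . F . → 5 faults.
A − B = 6 − 5 = 1.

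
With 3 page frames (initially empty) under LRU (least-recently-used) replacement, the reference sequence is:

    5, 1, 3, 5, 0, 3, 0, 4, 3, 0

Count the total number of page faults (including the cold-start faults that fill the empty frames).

5: miss, frames {5}
1: miss, frames {5,1}
3: miss, frames {5,1,3}
5: hit
0: miss, evict 1, frames {3,5,0}
3: hit
0: hit
4: miss, evict 5, frames {3,0,4}
3: hit
0: hit
Page faults: 5.

5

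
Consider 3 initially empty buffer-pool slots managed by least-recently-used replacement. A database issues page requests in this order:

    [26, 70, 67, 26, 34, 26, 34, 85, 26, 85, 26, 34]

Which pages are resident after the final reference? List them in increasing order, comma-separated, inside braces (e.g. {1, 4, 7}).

26: miss, frames {26}
70: miss, frames {26,70}
67: miss, frames {26,70,67}
26: hit
34: miss, evict 70, frames {67,26,34}
26: hit
34: hit
85: miss, evict 67, frames {26,34,85}
26: hit
85: hit
26: hit
34: hit

{26, 34, 85}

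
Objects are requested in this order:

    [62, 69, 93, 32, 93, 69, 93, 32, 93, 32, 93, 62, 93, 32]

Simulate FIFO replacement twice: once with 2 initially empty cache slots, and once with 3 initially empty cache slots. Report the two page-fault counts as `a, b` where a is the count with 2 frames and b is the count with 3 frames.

2 frames: F F F F . F F F . . . F F F → 10 faults.
3 frames: F F F F . . . . . . . F . . → 5 faults.
5 < 10: adding a frame reduced faults, as is typical.

10, 5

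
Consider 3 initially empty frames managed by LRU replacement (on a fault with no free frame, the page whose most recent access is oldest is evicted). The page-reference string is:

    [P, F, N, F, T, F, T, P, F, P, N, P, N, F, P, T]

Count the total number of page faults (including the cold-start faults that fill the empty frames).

7

P -> fault, frames [P]
F -> fault, frames [P, F]
N -> fault, frames [P, F, N]
F -> hit
T -> fault, evict P, frames [N, F, T]
F -> hit
T -> hit
P -> fault, evict N, frames [F, T, P]
F -> hit
P -> hit
N -> fault, evict T, frames [F, P, N]
P -> hit
N -> hit
F -> hit
P -> hit
T -> fault, evict N, frames [F, P, T]
Page faults: 7.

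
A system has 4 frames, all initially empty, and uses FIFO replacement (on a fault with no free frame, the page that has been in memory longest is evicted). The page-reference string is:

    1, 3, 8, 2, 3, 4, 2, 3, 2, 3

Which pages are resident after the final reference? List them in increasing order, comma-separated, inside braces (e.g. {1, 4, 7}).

1: fault, frames {1}
3: fault, frames {1,3}
8: fault, frames {1,3,8}
2: fault, frames {1,3,8,2}
3: hit
4: fault, evict 1, frames {3,8,2,4}
2: hit
3: hit
2: hit
3: hit

{2, 3, 4, 8}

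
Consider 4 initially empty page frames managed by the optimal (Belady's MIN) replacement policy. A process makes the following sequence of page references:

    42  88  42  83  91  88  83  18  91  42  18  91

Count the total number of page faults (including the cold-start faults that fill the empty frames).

5

42 → fault, frames [42]
88 → fault, frames [42, 88]
42 → hit
83 → fault, frames [42, 88, 83]
91 → fault, frames [42, 88, 83, 91]
88 → hit
83 → hit
18 → fault, evict 83, frames [42, 88, 91, 18]
91 → hit
42 → hit
18 → hit
91 → hit
Page faults: 5.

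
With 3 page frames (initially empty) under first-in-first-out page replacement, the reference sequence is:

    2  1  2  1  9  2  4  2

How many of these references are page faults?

5

2 → miss, frames {2}
1 → miss, frames {2,1}
2 → hit
1 → hit
9 → miss, frames {2,1,9}
2 → hit
4 → miss, evict 2, frames {1,9,4}
2 → miss, evict 1, frames {9,4,2}
Page faults: 5.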